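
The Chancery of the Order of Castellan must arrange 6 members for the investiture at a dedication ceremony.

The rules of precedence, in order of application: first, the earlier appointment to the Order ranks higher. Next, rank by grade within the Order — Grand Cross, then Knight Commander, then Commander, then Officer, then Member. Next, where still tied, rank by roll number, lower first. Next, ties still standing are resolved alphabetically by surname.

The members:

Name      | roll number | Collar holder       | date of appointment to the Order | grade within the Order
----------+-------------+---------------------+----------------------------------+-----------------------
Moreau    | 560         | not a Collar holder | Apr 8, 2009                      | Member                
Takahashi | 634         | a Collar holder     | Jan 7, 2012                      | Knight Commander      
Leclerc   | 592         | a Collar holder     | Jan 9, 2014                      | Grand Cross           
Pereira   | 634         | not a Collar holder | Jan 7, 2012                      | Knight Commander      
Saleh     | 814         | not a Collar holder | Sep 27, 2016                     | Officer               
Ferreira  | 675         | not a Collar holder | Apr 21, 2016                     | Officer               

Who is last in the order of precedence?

By date of appointment to the Order (earlier first): Moreau (Apr 8, 2009); then Pereira and Takahashi (both Jan 7, 2012); then Leclerc (Jan 9, 2014); then Ferreira (Apr 21, 2016); then Saleh (Sep 27, 2016).
Pereira and Takahashi are each Knight Commander, so the next rule applies.
Pereira and Takahashi both have roll number 634, so the next rule applies.
Among Pereira and Takahashi, alphabetically by surname: Pereira before Takahashi.
Order: Moreau, Pereira, Takahashi, Leclerc, Ferreira, Saleh.

Saleh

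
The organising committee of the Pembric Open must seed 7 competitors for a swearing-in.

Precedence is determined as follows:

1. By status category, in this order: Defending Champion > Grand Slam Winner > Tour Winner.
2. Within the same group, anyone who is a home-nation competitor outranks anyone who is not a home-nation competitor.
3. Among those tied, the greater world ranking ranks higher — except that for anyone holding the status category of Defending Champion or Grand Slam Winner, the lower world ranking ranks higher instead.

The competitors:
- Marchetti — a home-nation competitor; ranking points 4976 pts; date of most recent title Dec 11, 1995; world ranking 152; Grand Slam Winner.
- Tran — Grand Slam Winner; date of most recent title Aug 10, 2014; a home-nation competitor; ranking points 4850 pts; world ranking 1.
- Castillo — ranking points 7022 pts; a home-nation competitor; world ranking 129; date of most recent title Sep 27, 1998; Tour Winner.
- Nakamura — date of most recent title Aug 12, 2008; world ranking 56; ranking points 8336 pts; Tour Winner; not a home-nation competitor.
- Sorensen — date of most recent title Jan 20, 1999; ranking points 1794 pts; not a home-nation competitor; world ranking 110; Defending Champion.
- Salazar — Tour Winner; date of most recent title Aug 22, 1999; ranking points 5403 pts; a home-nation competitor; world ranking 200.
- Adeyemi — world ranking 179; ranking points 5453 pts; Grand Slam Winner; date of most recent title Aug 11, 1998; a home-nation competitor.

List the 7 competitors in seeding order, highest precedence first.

Sorensen, Tran, Marchetti, Adeyemi, Salazar, Castillo, Nakamura

By status category: Sorensen (Defending Champion); then Tran, Marchetti and Adeyemi (Grand Slam Winner); then Salazar, Castillo and Nakamura (Tour Winner).
Tran, Marchetti and Adeyemi are each a home-nation competitor, so the next rule applies.
Among Tran, Marchetti and Adeyemi, by world ranking (lower first) (reversed rule for this group): Tran (1) before Marchetti (152) before Adeyemi (179).
Among Salazar, Castillo and Nakamura, a home-nation competitor before not a home-nation competitor: Salazar and Castillo (a home-nation competitor) before Nakamura (not a home-nation competitor).
Among Salazar and Castillo, by world ranking (higher first): Salazar (200) before Castillo (129).
Full order: Sorensen, Tran, Marchetti, Adeyemi, Salazar, Castillo, Nakamura.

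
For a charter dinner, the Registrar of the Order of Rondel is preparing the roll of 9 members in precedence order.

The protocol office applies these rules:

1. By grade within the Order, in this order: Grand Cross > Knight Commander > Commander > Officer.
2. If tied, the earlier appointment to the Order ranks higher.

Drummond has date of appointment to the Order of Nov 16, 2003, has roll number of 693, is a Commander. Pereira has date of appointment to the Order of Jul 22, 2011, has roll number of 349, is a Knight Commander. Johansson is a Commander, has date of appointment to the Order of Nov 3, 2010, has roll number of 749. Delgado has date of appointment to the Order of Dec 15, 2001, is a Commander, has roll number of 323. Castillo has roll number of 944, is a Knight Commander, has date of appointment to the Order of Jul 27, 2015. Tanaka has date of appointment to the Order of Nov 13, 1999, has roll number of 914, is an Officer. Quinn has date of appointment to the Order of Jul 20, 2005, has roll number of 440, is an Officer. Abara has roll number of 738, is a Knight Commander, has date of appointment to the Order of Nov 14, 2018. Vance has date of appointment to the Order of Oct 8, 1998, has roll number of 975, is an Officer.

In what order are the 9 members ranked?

By grade within the Order: Pereira, Castillo and Abara (Knight Commander); then Delgado, Drummond and Johansson (Commander); then Vance, Tanaka and Quinn (Officer).
Among Pereira, Castillo and Abara, by date of appointment to the Order (earlier first): Pereira (Jul 22, 2011) before Castillo (Jul 27, 2015) before Abara (Nov 14, 2018).
Among Delgado, Drummond and Johansson, by date of appointment to the Order (earlier first): Delgado (Dec 15, 2001) before Drummond (Nov 16, 2003) before Johansson (Nov 3, 2010).
Among Vance, Tanaka and Quinn, by date of appointment to the Order (earlier first): Vance (Oct 8, 1998) before Tanaka (Nov 13, 1999) before Quinn (Jul 20, 2005).
Full order: Pereira, Castillo, Abara, Delgado, Drummond, Johansson, Vance, Tanaka, Quinn.

Pereira, Castillo, Abara, Delgado, Drummond, Johansson, Vance, Tanaka, Quinn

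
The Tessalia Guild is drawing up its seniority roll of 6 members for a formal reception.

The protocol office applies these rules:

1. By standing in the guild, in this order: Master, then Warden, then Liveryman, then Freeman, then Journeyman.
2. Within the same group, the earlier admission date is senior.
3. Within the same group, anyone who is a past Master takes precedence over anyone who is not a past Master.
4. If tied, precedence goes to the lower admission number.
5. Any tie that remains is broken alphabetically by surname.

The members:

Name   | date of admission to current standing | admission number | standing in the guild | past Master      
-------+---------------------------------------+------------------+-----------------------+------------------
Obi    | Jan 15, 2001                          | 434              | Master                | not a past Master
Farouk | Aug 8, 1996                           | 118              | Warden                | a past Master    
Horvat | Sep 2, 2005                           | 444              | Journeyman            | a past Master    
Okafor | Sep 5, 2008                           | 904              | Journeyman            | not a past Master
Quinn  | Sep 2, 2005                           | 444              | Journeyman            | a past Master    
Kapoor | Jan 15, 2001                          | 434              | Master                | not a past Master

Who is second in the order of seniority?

By standing in the guild: Kapoor and Obi (Master); then Farouk (Warden); then Horvat, Quinn and Okafor (Journeyman).
Kapoor and Obi both have date of admission to current standing Jan 15, 2001, so the next rule applies.
Kapoor and Obi are each not a past Master, so the next rule applies.
Kapoor and Obi both have admission number 434, so the next rule applies.
Among Kapoor and Obi, alphabetically by surname: Kapoor before Obi.
Among Horvat, Quinn and Okafor, by date of admission to current standing (earlier first): Horvat and Quinn (Sep 2, 2005) before Okafor (Sep 5, 2008).
Horvat and Quinn are each a past Master, so the next rule applies.
Horvat and Quinn both have admission number 444, so the next rule applies.
Among Horvat and Quinn, alphabetically by surname: Horvat before Quinn.
Order: Kapoor, Obi, Farouk, Horvat, Quinn, Okafor.

Obi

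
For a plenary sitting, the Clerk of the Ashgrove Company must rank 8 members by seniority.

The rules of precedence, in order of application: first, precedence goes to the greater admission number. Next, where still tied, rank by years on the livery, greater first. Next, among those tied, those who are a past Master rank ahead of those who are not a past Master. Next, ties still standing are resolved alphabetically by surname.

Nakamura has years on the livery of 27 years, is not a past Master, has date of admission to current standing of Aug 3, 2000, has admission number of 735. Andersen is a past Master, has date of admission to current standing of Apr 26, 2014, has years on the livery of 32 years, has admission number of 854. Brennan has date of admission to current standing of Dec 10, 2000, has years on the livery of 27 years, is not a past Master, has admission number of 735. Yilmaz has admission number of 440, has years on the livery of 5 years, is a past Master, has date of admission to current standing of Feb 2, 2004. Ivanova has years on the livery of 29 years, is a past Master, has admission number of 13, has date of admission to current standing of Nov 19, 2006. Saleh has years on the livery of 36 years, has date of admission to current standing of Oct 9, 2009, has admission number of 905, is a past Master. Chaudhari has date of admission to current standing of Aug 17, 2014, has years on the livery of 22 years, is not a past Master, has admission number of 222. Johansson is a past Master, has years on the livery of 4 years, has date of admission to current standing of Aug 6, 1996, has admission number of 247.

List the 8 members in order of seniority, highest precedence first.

By admission number (higher first): Saleh (905); then Andersen (854); then Brennan and Nakamura (both 735); then Yilmaz (440); then Johansson (247); then Chaudhari (222); then Ivanova (13).
Brennan and Nakamura both have years on the livery 27 years, so the next rule applies.
Brennan and Nakamura are each not a past Master, so the next rule applies.
Among Brennan and Nakamura, alphabetically by surname: Brennan before Nakamura.
Full order: Saleh, Andersen, Brennan, Nakamura, Yilmaz, Johansson, Chaudhari, Ivanova.

Saleh, Andersen, Brennan, Nakamura, Yilmaz, Johansson, Chaudhari, Ivanova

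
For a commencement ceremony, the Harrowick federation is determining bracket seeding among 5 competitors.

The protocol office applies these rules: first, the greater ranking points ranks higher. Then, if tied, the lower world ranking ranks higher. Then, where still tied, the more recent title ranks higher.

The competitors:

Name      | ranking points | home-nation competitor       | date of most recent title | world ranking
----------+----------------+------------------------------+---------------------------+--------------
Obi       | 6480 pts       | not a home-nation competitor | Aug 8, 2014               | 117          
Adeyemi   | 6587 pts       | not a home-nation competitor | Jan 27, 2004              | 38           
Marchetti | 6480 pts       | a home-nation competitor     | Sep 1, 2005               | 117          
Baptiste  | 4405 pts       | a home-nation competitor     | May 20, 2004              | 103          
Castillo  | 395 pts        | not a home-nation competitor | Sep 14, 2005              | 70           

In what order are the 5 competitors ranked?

Adeyemi, Obi, Marchetti, Baptiste, Castillo

By ranking points (higher first): Adeyemi (6587 pts); then Obi and Marchetti (both 6480 pts); then Baptiste (4405 pts); then Castillo (395 pts).
Obi and Marchetti both have world ranking 117, so the next rule applies.
Among Obi and Marchetti, by date of most recent title (later first): Obi (Aug 8, 2014) before Marchetti (Sep 1, 2005).
Full order: Adeyemi, Obi, Marchetti, Baptiste, Castillo.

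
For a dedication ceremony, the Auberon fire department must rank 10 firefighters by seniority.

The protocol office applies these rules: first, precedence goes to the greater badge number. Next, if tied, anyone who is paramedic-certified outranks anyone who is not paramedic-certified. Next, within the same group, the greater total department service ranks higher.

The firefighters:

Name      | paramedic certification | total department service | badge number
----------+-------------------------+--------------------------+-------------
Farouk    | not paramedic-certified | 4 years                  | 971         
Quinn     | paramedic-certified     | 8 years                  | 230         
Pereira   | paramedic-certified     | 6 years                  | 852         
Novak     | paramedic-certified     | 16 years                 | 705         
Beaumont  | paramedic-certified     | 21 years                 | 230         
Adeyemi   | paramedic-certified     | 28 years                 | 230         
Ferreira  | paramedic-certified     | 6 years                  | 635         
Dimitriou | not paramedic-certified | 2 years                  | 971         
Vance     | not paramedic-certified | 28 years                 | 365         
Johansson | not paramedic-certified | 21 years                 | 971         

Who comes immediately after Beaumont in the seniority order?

By badge number (higher first): Johansson, Farouk and Dimitriou (each 971); then Pereira (852); then Novak (705); then Ferreira (635); then Vance (365); then Adeyemi, Beaumont and Quinn (each 230).
Johansson, Farouk and Dimitriou are each not paramedic-certified, so the next rule applies.
Among Johansson, Farouk and Dimitriou, by total department service (higher first): Johansson (21 years) before Farouk (4 years) before Dimitriou (2 years).
Adeyemi, Beaumont and Quinn are each paramedic-certified, so the next rule applies.
Among Adeyemi, Beaumont and Quinn, by total department service (higher first): Adeyemi (28 years) before Beaumont (21 years) before Quinn (8 years).
Order: Johansson, Farouk, Dimitriou, Pereira, Novak, Ferreira, Vance, Adeyemi, Beaumont, Quinn.

Quinn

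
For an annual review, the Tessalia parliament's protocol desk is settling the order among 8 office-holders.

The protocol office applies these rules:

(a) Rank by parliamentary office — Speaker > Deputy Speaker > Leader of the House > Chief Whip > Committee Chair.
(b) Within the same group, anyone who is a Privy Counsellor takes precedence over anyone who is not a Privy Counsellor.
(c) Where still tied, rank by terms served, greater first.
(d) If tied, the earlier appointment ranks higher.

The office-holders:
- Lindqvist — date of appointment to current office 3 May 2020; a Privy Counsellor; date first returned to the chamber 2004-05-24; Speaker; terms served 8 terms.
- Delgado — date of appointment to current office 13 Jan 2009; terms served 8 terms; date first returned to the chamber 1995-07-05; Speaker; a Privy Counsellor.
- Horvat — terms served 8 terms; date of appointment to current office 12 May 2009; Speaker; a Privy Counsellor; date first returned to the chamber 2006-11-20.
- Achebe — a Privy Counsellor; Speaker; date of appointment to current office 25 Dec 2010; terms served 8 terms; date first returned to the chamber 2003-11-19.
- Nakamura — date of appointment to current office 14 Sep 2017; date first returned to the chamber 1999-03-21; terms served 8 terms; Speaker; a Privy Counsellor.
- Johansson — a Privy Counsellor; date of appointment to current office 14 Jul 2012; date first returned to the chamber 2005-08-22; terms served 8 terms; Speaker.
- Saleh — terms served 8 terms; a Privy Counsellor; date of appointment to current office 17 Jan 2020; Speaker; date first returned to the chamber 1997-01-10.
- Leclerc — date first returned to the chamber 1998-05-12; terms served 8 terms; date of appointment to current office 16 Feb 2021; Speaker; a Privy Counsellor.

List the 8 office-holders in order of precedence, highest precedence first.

Delgado, Horvat, Achebe, Johansson, Nakamura, Saleh, Lindqvist, Leclerc

By parliamentary office: Delgado, Horvat, Achebe, Johansson, Nakamura, Saleh, Lindqvist and Leclerc (Speaker).
Delgado, Horvat, Achebe, Johansson, Nakamura, Saleh, Lindqvist and Leclerc are each a Privy Counsellor, so the next rule applies.
Delgado, Horvat, Achebe, Johansson, Nakamura, Saleh, Lindqvist and Leclerc all have terms served 8 terms, so the next rule applies.
Among Delgado, Horvat, Achebe, Johansson, Nakamura, Saleh, Lindqvist and Leclerc, by date of appointment to current office (earlier first): Delgado (13 Jan 2009) before Horvat (12 May 2009) before Achebe (25 Dec 2010) before Johansson (14 Jul 2012) before Nakamura (14 Sep 2017) before Saleh (17 Jan 2020) before Lindqvist (3 May 2020) before Leclerc (16 Feb 2021).
Full order: Delgado, Horvat, Achebe, Johansson, Nakamura, Saleh, Lindqvist, Leclerc.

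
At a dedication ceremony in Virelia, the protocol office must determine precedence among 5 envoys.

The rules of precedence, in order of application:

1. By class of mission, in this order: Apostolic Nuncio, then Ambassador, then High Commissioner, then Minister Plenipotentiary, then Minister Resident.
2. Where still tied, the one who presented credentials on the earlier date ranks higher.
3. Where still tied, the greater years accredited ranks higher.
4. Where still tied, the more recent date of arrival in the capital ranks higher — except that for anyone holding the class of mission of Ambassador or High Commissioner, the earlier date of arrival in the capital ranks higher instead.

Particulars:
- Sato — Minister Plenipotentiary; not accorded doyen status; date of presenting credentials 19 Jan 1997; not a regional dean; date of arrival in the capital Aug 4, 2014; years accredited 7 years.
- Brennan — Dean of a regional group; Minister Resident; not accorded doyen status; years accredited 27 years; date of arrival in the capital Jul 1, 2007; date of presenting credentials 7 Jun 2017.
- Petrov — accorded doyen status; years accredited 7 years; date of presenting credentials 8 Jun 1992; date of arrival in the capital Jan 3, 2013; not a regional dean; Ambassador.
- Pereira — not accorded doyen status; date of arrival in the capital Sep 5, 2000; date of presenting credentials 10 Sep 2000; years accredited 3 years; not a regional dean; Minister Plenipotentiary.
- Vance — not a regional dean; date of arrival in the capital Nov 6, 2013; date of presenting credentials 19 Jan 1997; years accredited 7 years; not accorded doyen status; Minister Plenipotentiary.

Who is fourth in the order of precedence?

By class of mission: Petrov (Ambassador); then Sato, Vance and Pereira (Minister Plenipotentiary); then Brennan (Minister Resident).
Among Sato, Vance and Pereira, by date of presenting credentials (earlier first): Sato and Vance (19 Jan 1997) before Pereira (10 Sep 2000).
Sato and Vance both have years accredited 7 years, so the next rule applies.
Among Sato and Vance, by date of arrival in the capital (later first): Sato (Aug 4, 2014) before Vance (Nov 6, 2013).
Order: Petrov, Sato, Vance, Pereira, Brennan.

Pereira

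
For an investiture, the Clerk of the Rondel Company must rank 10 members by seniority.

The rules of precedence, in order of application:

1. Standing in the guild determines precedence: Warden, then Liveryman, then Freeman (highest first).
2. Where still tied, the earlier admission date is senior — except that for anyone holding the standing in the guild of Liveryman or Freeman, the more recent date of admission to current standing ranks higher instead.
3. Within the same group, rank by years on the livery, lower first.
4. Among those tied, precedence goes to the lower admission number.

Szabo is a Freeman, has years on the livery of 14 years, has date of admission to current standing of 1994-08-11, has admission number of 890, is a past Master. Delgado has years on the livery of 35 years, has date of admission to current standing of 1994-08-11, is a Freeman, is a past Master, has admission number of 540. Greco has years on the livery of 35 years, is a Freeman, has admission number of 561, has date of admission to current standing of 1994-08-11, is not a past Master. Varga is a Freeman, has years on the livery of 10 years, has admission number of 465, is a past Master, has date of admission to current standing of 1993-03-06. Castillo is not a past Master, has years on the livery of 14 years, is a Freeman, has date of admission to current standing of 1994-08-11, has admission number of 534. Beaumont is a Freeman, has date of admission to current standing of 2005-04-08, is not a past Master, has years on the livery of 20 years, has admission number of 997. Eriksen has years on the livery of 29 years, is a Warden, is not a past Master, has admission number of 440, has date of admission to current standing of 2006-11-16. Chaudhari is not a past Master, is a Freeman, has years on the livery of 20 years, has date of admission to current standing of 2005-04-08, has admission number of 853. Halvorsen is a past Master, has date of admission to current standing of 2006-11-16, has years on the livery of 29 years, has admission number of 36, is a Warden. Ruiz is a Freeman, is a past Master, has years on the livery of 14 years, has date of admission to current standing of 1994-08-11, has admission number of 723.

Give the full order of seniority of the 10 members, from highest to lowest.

By standing in the guild: Halvorsen and Eriksen (Warden); then Chaudhari, Beaumont, Castillo, Ruiz, Szabo, Delgado, Greco and Varga (Freeman).
Halvorsen and Eriksen both have date of admission to current standing 2006-11-16, so the next rule applies.
Halvorsen and Eriksen both have years on the livery 29 years, so the next rule applies.
Among Halvorsen and Eriksen, by admission number (lower first): Halvorsen (36) before Eriksen (440).
Among Chaudhari, Beaumont, Castillo, Ruiz, Szabo, Delgado, Greco and Varga, by date of admission to current standing (later first) (reversed rule for this group): Chaudhari and Beaumont (2005-04-08) before Castillo, Ruiz, Szabo, Delgado and Greco (1994-08-11) before Varga (1993-03-06).
Chaudhari and Beaumont both have years on the livery 20 years, so the next rule applies.
Among Chaudhari and Beaumont, by admission number (lower first): Chaudhari (853) before Beaumont (997).
Among Castillo, Ruiz, Szabo, Delgado and Greco, by years on the livery (lower first): Castillo, Ruiz and Szabo (14 years) before Delgado and Greco (35 years).
Among Castillo, Ruiz and Szabo, by admission number (lower first): Castillo (534) before Ruiz (723) before Szabo (890).
Among Delgado and Greco, by admission number (lower first): Delgado (540) before Greco (561).
Full order: Halvorsen, Eriksen, Chaudhari, Beaumont, Castillo, Ruiz, Szabo, Delgado, Greco, Varga.

Halvorsen, Eriksen, Chaudhari, Beaumont, Castillo, Ruiz, Szabo, Delgado, Greco, Varga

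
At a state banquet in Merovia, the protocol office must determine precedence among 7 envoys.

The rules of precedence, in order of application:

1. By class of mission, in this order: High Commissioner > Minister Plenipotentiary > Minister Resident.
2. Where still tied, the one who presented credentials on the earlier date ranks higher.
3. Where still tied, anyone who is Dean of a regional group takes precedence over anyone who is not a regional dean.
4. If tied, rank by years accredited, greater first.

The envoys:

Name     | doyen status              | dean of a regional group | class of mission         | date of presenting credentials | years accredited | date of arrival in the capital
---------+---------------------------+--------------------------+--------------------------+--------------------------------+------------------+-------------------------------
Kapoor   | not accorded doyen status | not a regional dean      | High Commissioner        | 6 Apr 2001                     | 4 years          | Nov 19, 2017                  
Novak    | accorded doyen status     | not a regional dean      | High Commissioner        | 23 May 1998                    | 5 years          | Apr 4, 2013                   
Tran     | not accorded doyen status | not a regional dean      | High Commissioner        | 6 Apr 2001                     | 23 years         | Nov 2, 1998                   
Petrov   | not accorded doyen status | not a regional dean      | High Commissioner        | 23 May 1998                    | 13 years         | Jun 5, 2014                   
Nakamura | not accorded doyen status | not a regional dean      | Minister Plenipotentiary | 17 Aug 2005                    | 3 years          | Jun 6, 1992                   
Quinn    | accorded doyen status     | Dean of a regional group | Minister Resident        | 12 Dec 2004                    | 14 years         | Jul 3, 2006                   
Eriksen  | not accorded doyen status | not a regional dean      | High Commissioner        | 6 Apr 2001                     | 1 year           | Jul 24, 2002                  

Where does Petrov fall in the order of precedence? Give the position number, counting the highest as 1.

By class of mission: Petrov, Novak, Tran, Kapoor and Eriksen (High Commissioner); then Nakamura (Minister Plenipotentiary); then Quinn (Minister Resident).
Among Petrov, Novak, Tran, Kapoor and Eriksen, by date of presenting credentials (earlier first): Petrov and Novak (23 May 1998) before Tran, Kapoor and Eriksen (6 Apr 2001).
Petrov and Novak are each not a regional dean, so the next rule applies.
Among Petrov and Novak, by years accredited (higher first): Petrov (13 years) before Novak (5 years).
Tran, Kapoor and Eriksen are each not a regional dean, so the next rule applies.
Among Tran, Kapoor and Eriksen, by years accredited (higher first): Tran (23 years) before Kapoor (4 years) before Eriksen (1 year).
Order: Petrov, Novak, Tran, Kapoor, Eriksen, Nakamura, Quinn. So position 1.

1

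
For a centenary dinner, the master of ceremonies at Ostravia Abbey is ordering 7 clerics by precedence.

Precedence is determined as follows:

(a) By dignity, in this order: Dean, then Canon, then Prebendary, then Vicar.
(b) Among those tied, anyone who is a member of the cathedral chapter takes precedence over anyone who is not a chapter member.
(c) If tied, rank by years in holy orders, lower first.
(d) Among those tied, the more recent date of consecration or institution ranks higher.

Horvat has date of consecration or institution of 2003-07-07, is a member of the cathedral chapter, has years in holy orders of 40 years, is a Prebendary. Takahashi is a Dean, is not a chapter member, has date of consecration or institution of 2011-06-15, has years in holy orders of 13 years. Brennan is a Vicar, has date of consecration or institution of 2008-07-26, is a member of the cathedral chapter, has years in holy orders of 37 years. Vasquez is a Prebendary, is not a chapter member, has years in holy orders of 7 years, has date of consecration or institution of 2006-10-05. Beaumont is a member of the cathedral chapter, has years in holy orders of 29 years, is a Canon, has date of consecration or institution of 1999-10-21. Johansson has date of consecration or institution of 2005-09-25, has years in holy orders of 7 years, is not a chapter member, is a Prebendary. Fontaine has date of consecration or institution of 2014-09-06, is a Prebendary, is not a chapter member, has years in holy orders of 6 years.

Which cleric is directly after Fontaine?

By dignity: Takahashi (Dean); then Beaumont (Canon); then Horvat, Fontaine, Vasquez and Johansson (Prebendary); then Brennan (Vicar).
Among Horvat, Fontaine, Vasquez and Johansson, a member of the cathedral chapter before not a chapter member: Horvat (a member of the cathedral chapter) before Fontaine, Vasquez and Johansson (not a chapter member).
Among Fontaine, Vasquez and Johansson, by years in holy orders (lower first): Fontaine (6 years) before Vasquez and Johansson (7 years).
Among Vasquez and Johansson, by date of consecration or institution (later first): Vasquez (2006-10-05) before Johansson (2005-09-25).
Order: Takahashi, Beaumont, Horvat, Fontaine, Vasquez, Johansson, Brennan.

Vasquez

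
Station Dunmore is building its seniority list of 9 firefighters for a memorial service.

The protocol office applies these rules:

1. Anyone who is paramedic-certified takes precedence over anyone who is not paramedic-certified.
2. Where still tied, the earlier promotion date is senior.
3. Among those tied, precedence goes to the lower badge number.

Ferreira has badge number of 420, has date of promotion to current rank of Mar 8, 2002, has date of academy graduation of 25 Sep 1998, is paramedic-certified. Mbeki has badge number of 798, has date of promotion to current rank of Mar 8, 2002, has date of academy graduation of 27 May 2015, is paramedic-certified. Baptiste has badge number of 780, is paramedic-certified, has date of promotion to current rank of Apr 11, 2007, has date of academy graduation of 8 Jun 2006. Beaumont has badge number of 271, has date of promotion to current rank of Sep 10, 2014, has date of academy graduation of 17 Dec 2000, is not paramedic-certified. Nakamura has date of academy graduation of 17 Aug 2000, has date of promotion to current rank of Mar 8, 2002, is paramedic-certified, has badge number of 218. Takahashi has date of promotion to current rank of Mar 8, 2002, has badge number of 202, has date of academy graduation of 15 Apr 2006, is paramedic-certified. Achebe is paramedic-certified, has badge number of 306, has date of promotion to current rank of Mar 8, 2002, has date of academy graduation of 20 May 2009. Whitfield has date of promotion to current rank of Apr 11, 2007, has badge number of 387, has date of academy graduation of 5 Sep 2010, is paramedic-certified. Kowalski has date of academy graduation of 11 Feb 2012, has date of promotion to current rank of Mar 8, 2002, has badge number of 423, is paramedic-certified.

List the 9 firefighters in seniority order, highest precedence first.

Takahashi, Nakamura, Achebe, Ferreira, Kowalski, Mbeki, Whitfield, Baptiste, Beaumont

By the first rule: Takahashi, Nakamura, Achebe, Ferreira, Kowalski, Mbeki, Whitfield and Baptiste (each paramedic-certified); then Beaumont (not paramedic-certified).
Among Takahashi, Nakamura, Achebe, Ferreira, Kowalski, Mbeki, Whitfield and Baptiste, by date of promotion to current rank (earlier first): Takahashi, Nakamura, Achebe, Ferreira, Kowalski and Mbeki (Mar 8, 2002) before Whitfield and Baptiste (Apr 11, 2007).
Among Takahashi, Nakamura, Achebe, Ferreira, Kowalski and Mbeki, by badge number (lower first): Takahashi (202) before Nakamura (218) before Achebe (306) before Ferreira (420) before Kowalski (423) before Mbeki (798).
Among Whitfield and Baptiste, by badge number (lower first): Whitfield (387) before Baptiste (780).
Full order: Takahashi, Nakamura, Achebe, Ferreira, Kowalski, Mbeki, Whitfield, Baptiste, Beaumont.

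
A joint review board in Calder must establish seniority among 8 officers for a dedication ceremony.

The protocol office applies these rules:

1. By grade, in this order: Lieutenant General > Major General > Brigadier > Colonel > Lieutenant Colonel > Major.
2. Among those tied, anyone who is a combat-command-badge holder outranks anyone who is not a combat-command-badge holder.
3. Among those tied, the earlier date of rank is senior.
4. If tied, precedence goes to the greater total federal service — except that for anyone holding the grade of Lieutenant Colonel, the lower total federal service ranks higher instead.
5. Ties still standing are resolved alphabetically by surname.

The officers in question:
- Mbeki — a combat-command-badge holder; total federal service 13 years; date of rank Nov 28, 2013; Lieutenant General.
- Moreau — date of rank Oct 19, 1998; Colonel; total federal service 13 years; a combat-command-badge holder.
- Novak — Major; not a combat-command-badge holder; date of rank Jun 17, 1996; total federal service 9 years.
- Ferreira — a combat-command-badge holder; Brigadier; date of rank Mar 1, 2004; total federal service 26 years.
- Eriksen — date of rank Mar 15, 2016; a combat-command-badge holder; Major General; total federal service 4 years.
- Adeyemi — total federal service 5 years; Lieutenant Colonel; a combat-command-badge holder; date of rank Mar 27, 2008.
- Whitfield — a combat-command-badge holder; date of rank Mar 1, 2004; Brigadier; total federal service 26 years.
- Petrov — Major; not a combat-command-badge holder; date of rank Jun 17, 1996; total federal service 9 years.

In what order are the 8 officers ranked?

By grade: Mbeki (Lieutenant General); then Eriksen (Major General); then Ferreira and Whitfield (Brigadier); then Moreau (Colonel); then Adeyemi (Lieutenant Colonel); then Novak and Petrov (Major).
Ferreira and Whitfield are each a combat-command-badge holder, so the next rule applies.
Ferreira and Whitfield both have date of rank Mar 1, 2004, so the next rule applies.
Ferreira and Whitfield both have total federal service 26 years, so the next rule applies.
Among Ferreira and Whitfield, alphabetically by surname: Ferreira before Whitfield.
Novak and Petrov are each not a combat-command-badge holder, so the next rule applies.
Novak and Petrov both have date of rank Jun 17, 1996, so the next rule applies.
Novak and Petrov both have total federal service 9 years, so the next rule applies.
Among Novak and Petrov, alphabetically by surname: Novak before Petrov.
Full order: Mbeki, Eriksen, Ferreira, Whitfield, Moreau, Adeyemi, Novak, Petrov.

Mbeki, Eriksen, Ferreira, Whitfield, Moreau, Adeyemi, Novak, Petrov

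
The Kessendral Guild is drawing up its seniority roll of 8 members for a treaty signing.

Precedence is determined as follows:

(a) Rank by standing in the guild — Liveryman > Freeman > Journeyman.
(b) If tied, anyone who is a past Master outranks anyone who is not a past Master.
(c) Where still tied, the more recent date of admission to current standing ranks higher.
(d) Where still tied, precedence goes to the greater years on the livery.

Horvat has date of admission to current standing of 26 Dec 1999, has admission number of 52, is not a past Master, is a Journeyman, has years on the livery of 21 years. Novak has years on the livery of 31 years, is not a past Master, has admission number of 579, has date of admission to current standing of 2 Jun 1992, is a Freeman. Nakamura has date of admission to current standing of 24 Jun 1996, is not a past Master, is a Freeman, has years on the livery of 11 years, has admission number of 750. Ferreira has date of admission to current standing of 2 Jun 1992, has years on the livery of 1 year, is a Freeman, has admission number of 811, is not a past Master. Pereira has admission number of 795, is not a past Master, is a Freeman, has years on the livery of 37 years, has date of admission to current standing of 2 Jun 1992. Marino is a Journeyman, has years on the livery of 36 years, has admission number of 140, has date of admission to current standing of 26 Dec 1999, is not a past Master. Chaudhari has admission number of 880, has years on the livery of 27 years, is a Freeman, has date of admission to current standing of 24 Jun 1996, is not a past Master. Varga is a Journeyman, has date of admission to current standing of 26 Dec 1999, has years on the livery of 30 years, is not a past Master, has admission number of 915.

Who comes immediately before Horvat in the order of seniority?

Varga

By standing in the guild: Chaudhari, Nakamura, Pereira, Novak and Ferreira (Freeman); then Marino, Varga and Horvat (Journeyman).
Chaudhari, Nakamura, Pereira, Novak and Ferreira are each not a past Master, so the next rule applies.
Among Chaudhari, Nakamura, Pereira, Novak and Ferreira, by date of admission to current standing (later first): Chaudhari and Nakamura (24 Jun 1996) before Pereira, Novak and Ferreira (2 Jun 1992).
Among Chaudhari and Nakamura, by years on the livery (higher first): Chaudhari (27 years) before Nakamura (11 years).
Among Pereira, Novak and Ferreira, by years on the livery (higher first): Pereira (37 years) before Novak (31 years) before Ferreira (1 year).
Marino, Varga and Horvat are each not a past Master, so the next rule applies.
Marino, Varga and Horvat all have date of admission to current standing 26 Dec 1999, so the next rule applies.
Among Marino, Varga and Horvat, by years on the livery (higher first): Marino (36 years) before Varga (30 years) before Horvat (21 years).
Order: Chaudhari, Nakamura, Pereira, Novak, Ferreira, Marino, Varga, Horvat.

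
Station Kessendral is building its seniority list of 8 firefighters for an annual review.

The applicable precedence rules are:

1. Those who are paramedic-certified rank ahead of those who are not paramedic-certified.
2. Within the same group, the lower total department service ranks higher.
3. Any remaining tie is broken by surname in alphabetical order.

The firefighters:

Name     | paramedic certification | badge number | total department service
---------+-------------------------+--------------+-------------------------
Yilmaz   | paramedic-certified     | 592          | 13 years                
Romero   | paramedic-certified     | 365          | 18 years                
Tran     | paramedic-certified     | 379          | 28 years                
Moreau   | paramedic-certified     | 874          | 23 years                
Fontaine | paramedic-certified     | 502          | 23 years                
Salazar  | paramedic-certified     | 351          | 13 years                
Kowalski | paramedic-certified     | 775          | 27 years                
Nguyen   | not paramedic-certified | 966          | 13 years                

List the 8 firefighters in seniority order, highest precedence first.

Salazar, Yilmaz, Romero, Fontaine, Moreau, Kowalski, Tran, Nguyen

By the first rule: Salazar, Yilmaz, Romero, Fontaine, Moreau, Kowalski and Tran (each paramedic-certified); then Nguyen (not paramedic-certified).
Among Salazar, Yilmaz, Romero, Fontaine, Moreau, Kowalski and Tran, by total department service (lower first): Salazar and Yilmaz (13 years) before Romero (18 years) before Fontaine and Moreau (23 years) before Kowalski (27 years) before Tran (28 years).
Among Salazar and Yilmaz, alphabetically by surname: Salazar before Yilmaz.
Among Fontaine and Moreau, alphabetically by surname: Fontaine before Moreau.
Full order: Salazar, Yilmaz, Romero, Fontaine, Moreau, Kowalski, Tran, Nguyen.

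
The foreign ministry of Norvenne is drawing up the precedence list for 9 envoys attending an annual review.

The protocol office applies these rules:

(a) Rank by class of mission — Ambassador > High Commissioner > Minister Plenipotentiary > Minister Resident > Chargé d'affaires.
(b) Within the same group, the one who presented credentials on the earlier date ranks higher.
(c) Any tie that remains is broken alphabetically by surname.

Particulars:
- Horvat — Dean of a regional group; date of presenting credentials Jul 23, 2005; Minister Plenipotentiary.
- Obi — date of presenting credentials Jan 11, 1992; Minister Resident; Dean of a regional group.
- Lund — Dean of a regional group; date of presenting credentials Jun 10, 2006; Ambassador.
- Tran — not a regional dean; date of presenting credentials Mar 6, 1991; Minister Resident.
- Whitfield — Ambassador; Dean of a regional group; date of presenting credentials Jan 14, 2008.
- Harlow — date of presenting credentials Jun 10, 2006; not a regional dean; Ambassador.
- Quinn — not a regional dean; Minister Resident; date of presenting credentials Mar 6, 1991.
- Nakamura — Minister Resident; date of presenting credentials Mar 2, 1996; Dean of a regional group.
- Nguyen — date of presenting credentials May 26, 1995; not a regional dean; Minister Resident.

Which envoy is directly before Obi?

By class of mission: Harlow, Lund and Whitfield (Ambassador); then Horvat (Minister Plenipotentiary); then Quinn, Tran, Obi, Nguyen and Nakamura (Minister Resident).
Among Harlow, Lund and Whitfield, by date of presenting credentials (earlier first): Harlow and Lund (Jun 10, 2006) before Whitfield (Jan 14, 2008).
Among Harlow and Lund, alphabetically by surname: Harlow before Lund.
Among Quinn, Tran, Obi, Nguyen and Nakamura, by date of presenting credentials (earlier first): Quinn and Tran (Mar 6, 1991) before Obi (Jan 11, 1992) before Nguyen (May 26, 1995) before Nakamura (Mar 2, 1996).
Among Quinn and Tran, alphabetically by surname: Quinn before Tran.
Order: Harlow, Lund, Whitfield, Horvat, Quinn, Tran, Obi, Nguyen, Nakamura.

Tran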